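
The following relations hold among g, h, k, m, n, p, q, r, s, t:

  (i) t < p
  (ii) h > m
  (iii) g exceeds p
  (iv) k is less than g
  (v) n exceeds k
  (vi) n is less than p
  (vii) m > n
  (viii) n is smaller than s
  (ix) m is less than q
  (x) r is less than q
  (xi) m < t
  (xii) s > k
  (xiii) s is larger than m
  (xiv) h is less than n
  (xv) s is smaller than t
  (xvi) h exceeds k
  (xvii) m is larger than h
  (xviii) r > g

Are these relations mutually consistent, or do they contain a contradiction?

Chaining the given relations yields h < n < m, so h < m. But one relation states m < h. These cannot both hold.

inconsistent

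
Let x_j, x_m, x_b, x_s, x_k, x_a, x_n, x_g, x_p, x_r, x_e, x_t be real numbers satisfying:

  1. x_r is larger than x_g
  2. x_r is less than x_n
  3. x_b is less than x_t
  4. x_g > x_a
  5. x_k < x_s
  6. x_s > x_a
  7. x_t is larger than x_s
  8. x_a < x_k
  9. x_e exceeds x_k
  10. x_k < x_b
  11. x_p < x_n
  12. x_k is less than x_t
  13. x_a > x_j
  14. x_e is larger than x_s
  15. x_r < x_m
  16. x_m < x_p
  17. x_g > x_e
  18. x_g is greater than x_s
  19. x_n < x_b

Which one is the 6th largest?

Chaining the given pairs: x_j < x_a < x_k < x_s < x_e < x_g < x_r < x_m < x_p < x_n < x_b < x_t.
Counting 6 from the largest end gives x_r.

x_r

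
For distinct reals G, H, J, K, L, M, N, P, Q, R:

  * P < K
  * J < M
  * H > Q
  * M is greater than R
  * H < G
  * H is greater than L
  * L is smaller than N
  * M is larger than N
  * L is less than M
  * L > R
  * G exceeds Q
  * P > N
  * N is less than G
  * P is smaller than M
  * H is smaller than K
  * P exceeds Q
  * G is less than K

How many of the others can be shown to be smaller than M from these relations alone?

6

Directly below M: R, L, N, P, J.
One step further: Q (6 so far).
Nothing else is reachable below M; 6 in all.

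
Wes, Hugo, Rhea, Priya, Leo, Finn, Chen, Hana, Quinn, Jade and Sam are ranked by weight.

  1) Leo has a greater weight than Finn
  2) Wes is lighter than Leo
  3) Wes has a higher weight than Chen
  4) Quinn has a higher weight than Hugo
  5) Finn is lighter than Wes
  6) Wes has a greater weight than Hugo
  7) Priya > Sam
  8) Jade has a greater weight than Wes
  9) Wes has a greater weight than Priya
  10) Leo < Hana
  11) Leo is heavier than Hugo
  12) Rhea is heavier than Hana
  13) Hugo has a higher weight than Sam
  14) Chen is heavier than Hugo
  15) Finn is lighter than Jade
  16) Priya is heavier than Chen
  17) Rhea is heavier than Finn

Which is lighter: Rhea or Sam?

Sam < Hugo and Hugo < Chen give Sam < Chen.
With Chen < Priya: Sam < Hugo < Chen < Priya.
Then Priya < Wes extends the chain to Wes.
With Wes < Leo: Sam < Hugo < Chen < Priya < Wes < Leo.
Then Leo < Hana extends the chain to Hana.
Then Hana < Rhea extends the chain to Rhea.
So Sam < Rhea; Sam is the lighter of the two.

Sam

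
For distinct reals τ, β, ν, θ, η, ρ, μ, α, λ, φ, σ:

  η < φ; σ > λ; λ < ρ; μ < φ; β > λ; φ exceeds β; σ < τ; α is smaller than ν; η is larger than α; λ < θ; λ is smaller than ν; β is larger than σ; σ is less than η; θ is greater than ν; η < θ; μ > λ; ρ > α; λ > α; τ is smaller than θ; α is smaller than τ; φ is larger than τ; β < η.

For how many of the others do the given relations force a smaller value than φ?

Directly below φ: β, μ, η, τ.
One step further: α, λ, σ (7 so far).
Nothing else is reachable below φ; 7 in all.

7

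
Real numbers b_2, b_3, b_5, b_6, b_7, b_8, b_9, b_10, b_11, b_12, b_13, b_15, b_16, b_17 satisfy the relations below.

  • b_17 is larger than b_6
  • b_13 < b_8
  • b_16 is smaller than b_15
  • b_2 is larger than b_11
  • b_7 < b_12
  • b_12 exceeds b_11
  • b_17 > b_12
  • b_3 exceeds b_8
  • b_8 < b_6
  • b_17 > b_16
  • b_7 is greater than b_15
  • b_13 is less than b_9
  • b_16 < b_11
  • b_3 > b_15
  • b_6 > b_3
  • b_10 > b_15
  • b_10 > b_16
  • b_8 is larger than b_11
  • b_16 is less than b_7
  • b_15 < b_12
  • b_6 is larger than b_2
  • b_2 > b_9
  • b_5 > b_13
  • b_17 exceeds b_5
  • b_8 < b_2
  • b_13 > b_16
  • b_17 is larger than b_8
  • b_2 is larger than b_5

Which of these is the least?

Chaining upward from b_16: directly above it, b_13, b_15, b_11, b_7, b_10, b_17; then b_8, b_3, b_9, b_5, b_12, b_2; then b_6.
That covers every other element, and nothing is given below b_16, so b_16 is the least.

b_16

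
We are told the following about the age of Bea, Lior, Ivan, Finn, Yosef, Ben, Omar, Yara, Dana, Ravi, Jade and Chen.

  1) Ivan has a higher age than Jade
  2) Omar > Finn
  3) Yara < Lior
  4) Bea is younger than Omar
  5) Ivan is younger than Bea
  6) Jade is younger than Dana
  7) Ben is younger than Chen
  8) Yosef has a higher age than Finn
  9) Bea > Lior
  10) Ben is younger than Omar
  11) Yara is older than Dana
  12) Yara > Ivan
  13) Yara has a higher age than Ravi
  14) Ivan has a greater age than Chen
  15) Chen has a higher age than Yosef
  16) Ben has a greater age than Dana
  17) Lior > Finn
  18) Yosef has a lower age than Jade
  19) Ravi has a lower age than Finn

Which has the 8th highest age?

Dana

Piecing the relations together gives one ordering: Ravi < Finn < Yosef < Jade < Dana < Ben < Chen < Ivan < Yara < Lior < Bea < Omar.
The 8th largest is Dana.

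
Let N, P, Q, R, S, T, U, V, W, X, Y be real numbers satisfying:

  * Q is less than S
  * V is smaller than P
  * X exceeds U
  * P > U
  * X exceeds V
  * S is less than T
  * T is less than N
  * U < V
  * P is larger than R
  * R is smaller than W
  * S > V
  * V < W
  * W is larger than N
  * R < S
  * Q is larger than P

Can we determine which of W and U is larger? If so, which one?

W

U < P and P < Q give U < Q.
Then Q < S extends the chain to S.
With S < T: U < P < Q < S < T.
Then T < N extends the chain to N.
Then N < W extends the chain to W.
So W is larger.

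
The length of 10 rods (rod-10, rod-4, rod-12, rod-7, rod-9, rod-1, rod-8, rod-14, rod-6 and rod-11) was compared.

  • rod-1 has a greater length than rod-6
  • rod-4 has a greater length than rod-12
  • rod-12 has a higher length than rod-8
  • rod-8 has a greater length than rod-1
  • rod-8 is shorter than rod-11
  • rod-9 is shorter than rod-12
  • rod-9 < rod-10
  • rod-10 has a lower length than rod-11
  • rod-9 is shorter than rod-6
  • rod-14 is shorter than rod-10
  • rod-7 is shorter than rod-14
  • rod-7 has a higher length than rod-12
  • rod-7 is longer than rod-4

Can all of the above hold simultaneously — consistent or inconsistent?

consistent

Every relation is compatible with rod-9 < rod-6 < rod-1 < rod-8 < rod-12 < rod-4 < rod-7 < rod-14 < rod-10 < rod-11; the set is consistent.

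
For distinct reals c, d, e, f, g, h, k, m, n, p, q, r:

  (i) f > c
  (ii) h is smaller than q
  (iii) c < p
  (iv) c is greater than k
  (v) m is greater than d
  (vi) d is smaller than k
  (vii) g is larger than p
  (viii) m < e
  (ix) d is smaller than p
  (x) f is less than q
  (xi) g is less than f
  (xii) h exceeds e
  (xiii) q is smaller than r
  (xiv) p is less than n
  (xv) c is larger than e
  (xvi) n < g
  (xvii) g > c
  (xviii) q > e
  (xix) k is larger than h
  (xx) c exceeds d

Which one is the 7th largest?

c

Piecing the relations together gives one ordering: d < m < e < h < k < c < p < n < g < f < q < r.
The 7th largest is c.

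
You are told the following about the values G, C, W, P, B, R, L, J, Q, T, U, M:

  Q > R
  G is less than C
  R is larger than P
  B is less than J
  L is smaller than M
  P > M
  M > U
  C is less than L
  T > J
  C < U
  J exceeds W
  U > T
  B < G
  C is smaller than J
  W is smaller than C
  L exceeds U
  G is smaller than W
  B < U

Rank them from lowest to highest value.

The consecutive links are each given: B < G; G < W; W < C; C < J; J < T; T < U; U < L; L < M; M < P; P < R; R < Q.

B < G < W < C < J < T < U < L < M < P < R < Q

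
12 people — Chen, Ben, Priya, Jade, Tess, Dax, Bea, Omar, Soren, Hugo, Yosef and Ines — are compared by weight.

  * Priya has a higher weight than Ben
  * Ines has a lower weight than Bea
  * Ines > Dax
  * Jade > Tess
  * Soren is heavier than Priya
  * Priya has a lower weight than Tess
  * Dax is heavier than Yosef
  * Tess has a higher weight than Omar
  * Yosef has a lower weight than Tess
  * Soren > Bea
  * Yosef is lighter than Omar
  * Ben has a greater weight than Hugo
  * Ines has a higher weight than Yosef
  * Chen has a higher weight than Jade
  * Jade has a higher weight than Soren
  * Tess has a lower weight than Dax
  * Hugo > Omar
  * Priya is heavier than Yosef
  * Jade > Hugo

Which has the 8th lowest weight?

The consecutive relations fix a unique order: Yosef < Omar < Hugo < Ben < Priya < Tess < Dax < Ines < Bea < Soren < Jade < Chen.
Counting 8 from the smallest end gives Ines.

Ines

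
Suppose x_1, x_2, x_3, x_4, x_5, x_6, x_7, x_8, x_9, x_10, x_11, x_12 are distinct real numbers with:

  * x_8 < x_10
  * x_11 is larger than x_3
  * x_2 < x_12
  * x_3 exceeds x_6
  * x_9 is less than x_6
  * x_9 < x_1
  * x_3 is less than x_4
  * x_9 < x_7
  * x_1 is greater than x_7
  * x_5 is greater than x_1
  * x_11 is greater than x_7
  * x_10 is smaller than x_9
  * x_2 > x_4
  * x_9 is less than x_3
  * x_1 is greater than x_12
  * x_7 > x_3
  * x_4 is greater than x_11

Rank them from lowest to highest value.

x_8 < x_10 < x_9 < x_6 < x_3 < x_7 < x_11 < x_4 < x_2 < x_12 < x_1 < x_5

Nothing is placed below x_8, so it is least; from there x_8 < x_10; x_10 < x_9; x_9 < x_6; x_6 < x_3; x_3 < x_7; x_7 < x_11; x_11 < x_4; x_4 < x_2; x_2 < x_12; x_12 < x_1; x_1 < x_5, each given directly.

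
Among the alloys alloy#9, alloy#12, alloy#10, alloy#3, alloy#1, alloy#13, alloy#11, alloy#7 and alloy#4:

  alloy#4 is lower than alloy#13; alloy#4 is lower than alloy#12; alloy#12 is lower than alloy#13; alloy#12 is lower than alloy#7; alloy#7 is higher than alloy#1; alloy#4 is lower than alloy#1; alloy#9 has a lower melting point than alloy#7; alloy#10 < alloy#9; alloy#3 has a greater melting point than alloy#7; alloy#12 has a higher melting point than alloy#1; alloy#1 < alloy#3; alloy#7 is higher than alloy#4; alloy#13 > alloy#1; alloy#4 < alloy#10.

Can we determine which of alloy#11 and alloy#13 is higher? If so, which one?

Following every chain through alloy#11: nothing is chained to alloy#11.
alloy#13 is not reached, and no chain runs the other way from alloy#13 to alloy#11.
So the given relations leave the order of alloy#11 and alloy#13 undetermined.

undetermined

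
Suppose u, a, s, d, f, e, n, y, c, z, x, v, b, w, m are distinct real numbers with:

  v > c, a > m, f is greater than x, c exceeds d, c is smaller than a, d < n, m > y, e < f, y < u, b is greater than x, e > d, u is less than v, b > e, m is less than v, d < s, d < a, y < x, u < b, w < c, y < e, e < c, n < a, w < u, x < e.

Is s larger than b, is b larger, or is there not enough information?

Following every chain through s: below s we get d.
b is not reached, and no chain runs the other way from b to s.
So the given relations leave the order of s and b undetermined.

undetermined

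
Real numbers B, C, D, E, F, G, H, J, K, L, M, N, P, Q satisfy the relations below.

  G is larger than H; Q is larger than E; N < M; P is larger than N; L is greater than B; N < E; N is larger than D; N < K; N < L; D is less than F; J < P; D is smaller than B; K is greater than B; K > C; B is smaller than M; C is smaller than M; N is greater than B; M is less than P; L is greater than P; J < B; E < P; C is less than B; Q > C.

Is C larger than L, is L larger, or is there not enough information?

L

Link the given pairs in sequence: C < B; B < M; M < P; P < L.
Together: C < B < M < P < L.
So L is larger.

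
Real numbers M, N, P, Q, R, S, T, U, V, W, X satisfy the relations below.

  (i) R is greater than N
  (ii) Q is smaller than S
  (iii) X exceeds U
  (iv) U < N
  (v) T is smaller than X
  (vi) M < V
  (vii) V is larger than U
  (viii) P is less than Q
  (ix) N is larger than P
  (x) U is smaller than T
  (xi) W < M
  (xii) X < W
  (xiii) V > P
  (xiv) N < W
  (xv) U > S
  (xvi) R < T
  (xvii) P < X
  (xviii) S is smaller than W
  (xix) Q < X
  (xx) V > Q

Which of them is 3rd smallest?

S

The consecutive relations fix a unique order: P < Q < S < U < N < R < T < X < W < M < V.
Counting 3 from the smallest end gives S.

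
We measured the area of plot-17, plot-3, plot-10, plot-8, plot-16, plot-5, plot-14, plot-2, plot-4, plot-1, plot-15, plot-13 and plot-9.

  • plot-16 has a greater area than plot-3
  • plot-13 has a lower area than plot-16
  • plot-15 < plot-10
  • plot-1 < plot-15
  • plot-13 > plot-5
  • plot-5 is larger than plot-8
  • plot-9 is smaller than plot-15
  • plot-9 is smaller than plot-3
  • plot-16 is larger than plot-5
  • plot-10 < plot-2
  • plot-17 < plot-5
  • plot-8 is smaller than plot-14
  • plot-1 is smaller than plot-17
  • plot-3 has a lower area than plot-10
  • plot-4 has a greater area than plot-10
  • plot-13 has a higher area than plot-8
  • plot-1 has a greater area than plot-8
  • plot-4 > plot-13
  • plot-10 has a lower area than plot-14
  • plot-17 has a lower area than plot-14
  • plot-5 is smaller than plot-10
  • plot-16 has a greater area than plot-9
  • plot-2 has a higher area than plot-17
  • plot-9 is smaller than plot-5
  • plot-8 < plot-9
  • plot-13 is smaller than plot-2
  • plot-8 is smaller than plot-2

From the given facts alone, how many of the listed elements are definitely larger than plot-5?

6

The elements the relations force above plot-5 are plot-10, plot-13, plot-4, plot-14, plot-16, plot-2 — no chain reaches any other.
That is 6.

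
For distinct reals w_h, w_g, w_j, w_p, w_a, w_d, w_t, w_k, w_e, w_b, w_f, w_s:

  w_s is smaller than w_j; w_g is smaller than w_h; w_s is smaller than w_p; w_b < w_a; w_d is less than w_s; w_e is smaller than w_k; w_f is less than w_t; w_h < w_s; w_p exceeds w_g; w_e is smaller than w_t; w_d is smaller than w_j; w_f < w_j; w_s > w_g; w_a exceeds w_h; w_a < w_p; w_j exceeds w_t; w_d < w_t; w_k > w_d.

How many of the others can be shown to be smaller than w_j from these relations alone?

From w_j the given relations immediately reach w_d, w_f, w_s, w_t.
From those, w_e, w_g, w_h — 7 in total.
Nothing else is reachable below w_j; 7 in all.

7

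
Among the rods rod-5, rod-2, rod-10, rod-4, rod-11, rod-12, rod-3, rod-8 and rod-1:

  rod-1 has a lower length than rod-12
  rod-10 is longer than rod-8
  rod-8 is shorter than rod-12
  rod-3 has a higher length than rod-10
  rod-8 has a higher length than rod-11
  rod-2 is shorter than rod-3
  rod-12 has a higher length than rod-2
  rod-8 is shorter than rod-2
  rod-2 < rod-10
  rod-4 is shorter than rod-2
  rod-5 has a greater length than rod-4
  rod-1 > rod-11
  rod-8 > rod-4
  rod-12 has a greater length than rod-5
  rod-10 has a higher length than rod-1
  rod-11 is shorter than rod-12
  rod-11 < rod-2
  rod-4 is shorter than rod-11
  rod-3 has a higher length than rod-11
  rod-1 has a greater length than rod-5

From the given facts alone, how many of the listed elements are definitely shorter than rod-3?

The elements the relations force below rod-3 are rod-4, rod-11, rod-8, rod-2, rod-5, rod-1, rod-10 — no chain reaches any other.
That is 7.

7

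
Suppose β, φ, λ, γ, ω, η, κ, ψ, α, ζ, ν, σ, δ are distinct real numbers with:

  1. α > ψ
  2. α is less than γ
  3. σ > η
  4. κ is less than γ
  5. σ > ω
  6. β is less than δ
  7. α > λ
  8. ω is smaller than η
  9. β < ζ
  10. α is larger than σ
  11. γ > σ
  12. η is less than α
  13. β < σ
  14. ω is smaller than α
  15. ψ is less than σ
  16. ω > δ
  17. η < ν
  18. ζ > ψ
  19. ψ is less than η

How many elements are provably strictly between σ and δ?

2

Chaining upward from δ reaches: ω, η, ν, α, γ.
Chaining downward from σ reaches: ψ, β, ω, η.
Strictly between δ and σ are those in both lists: ω, η — 2 elements.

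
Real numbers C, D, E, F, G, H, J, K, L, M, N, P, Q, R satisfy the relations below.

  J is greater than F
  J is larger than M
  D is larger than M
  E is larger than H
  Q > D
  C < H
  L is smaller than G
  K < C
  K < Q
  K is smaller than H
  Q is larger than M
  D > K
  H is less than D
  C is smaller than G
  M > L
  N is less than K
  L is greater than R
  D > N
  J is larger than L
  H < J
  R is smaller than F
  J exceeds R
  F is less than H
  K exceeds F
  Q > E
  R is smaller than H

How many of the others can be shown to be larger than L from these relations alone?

The elements the relations force above L are M, G, D, J, Q — no chain reaches any other.
That is 5.

5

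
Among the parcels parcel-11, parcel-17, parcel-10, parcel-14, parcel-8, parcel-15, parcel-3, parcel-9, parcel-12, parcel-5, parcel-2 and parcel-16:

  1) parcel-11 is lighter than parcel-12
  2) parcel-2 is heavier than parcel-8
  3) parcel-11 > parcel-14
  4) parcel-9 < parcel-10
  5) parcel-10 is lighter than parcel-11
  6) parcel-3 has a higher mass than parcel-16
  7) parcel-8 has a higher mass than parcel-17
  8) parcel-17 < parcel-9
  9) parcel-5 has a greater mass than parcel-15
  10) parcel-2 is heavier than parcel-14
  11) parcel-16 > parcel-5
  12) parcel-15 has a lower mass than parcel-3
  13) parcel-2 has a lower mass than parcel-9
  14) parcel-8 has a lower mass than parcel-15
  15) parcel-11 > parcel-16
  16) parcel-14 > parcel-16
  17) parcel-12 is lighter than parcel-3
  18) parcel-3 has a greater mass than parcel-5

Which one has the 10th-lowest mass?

Piecing the relations together gives one ordering: parcel-17 < parcel-8 < parcel-15 < parcel-5 < parcel-16 < parcel-14 < parcel-2 < parcel-9 < parcel-10 < parcel-11 < parcel-12 < parcel-3.
Counting 10 from the smallest end gives parcel-11.

parcel-11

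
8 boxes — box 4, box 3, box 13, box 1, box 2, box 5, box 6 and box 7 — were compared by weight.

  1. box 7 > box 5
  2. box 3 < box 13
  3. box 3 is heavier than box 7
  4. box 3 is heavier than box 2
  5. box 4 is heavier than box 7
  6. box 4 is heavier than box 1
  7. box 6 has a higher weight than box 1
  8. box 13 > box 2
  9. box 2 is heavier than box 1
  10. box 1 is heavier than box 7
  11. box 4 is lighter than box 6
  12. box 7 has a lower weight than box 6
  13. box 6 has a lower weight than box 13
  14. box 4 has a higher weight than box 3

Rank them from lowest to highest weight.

box 5 < box 7 < box 1 < box 2 < box 3 < box 4 < box 6 < box 13

Each adjacent pair is fixed by a given relation: box 5 < box 7; box 7 < box 1; box 1 < box 2; box 2 < box 3; box 3 < box 4; box 4 < box 6; box 6 < box 13. Chaining them end to end gives the full order.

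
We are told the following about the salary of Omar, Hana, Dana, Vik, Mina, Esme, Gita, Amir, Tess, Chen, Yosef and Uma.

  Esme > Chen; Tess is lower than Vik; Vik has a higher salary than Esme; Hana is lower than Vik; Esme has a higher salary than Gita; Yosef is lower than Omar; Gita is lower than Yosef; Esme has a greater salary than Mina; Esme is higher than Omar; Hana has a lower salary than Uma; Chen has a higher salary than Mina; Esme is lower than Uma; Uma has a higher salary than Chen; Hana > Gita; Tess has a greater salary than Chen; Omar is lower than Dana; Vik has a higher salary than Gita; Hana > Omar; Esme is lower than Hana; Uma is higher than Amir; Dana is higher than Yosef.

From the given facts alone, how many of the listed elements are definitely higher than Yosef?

6

Directly above Yosef: Omar, Dana.
One step further: Esme, Hana (4 so far).
One step further: Uma, Vik (6 so far).
No other element is forced above Yosef by the given relations, so the count is 6.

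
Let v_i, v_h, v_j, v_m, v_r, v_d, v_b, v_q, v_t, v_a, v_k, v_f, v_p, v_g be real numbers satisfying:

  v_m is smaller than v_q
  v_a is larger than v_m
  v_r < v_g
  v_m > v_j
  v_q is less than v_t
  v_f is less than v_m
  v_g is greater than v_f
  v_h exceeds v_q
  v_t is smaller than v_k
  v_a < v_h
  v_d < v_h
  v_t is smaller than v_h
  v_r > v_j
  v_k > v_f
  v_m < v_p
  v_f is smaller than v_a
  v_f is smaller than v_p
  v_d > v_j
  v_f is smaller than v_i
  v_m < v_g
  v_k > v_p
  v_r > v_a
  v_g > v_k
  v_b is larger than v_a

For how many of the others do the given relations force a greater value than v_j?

Directly above v_j: v_m, v_r, v_d.
One step further: v_q, v_a, v_p, v_g, v_h (8 so far).
One step further: v_t, v_k, v_b (11 so far).
Nothing else is reachable above v_j; 11 in all.

11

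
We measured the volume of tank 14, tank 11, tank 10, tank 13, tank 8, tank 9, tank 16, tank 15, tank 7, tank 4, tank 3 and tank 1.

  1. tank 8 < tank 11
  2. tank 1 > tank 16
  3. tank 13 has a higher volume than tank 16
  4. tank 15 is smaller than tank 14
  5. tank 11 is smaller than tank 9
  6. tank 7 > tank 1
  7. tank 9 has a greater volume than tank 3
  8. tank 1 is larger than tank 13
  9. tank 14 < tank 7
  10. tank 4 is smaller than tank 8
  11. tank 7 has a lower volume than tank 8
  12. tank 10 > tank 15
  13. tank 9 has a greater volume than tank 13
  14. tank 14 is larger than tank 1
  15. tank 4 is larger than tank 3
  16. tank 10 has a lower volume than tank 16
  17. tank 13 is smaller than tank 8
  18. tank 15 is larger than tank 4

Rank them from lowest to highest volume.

tank 3 < tank 4 < tank 15 < tank 10 < tank 16 < tank 13 < tank 1 < tank 14 < tank 7 < tank 8 < tank 11 < tank 9

The consecutive links are each given: tank 3 < tank 4; tank 4 < tank 15; tank 15 < tank 10; tank 10 < tank 16; tank 16 < tank 13; tank 13 < tank 1; tank 1 < tank 14; tank 14 < tank 7; tank 7 < tank 8; tank 8 < tank 11; tank 11 < tank 9.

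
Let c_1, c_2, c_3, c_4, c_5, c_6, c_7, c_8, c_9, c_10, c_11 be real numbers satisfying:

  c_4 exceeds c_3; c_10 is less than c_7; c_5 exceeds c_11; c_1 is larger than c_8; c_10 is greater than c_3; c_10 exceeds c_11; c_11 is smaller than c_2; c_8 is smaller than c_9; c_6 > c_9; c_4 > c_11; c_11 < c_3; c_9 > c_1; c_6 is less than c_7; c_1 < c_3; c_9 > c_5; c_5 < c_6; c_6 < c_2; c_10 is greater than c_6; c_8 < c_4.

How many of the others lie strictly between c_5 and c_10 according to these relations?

The relations place c_5 below c_10. An element lies strictly between them when it is forced above c_5 and also forced below c_10.
Above c_5: {c_9, c_6, c_7, c_2}. Below c_10: {c_11, c_8, c_1, c_9, c_3, c_6}.
Intersection: {c_9, c_6} — 2.

2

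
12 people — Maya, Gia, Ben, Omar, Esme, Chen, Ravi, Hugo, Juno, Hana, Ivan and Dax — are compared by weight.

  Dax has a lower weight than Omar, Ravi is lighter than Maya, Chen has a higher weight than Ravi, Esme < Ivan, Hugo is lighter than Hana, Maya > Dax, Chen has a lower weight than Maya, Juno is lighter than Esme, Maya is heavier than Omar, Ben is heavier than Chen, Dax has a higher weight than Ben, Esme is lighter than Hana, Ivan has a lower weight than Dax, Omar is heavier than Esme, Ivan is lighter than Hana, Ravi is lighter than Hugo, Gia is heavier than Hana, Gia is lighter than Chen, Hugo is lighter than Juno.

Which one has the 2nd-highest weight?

Chaining the given pairs: Ravi < Hugo < Juno < Esme < Ivan < Hana < Gia < Chen < Ben < Dax < Omar < Maya.
The 2nd largest is Omar.

Omar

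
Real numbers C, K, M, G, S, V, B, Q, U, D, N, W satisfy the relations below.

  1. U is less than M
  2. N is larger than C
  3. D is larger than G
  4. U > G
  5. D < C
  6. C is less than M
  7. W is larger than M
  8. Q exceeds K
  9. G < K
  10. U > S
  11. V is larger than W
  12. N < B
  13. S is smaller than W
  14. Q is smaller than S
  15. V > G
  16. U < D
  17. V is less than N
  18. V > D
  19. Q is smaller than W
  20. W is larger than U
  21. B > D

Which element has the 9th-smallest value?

W

Piecing the relations together gives one ordering: G < K < Q < S < U < D < C < M < W < V < N < B.
The 9th smallest is W.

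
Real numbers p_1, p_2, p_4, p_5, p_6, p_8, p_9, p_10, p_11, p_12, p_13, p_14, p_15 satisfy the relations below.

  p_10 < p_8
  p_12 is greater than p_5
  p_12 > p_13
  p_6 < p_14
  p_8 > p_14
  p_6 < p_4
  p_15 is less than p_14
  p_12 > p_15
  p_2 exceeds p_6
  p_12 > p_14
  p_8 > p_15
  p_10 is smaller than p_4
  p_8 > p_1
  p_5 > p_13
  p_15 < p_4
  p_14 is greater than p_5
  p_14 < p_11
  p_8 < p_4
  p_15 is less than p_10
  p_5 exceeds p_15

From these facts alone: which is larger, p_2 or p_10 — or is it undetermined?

Following every chain through p_2: below p_2 we get p_6.
p_10 is not reached, and no chain runs the other way from p_10 to p_2.
So the given relations leave the order of p_2 and p_10 undetermined.

undetermined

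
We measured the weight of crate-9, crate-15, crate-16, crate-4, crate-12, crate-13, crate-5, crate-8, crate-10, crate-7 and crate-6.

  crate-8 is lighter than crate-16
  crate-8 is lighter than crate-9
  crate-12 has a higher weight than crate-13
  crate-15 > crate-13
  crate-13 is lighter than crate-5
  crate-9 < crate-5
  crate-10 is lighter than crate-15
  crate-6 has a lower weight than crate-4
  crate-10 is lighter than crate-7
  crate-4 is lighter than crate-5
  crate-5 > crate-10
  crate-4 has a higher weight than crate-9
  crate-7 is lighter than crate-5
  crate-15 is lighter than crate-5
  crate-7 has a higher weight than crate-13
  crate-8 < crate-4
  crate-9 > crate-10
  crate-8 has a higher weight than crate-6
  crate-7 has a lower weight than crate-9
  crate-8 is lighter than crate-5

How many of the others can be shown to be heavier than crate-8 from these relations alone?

4

The elements the relations force above crate-8 are crate-16, crate-9, crate-4, crate-5 — no chain reaches any other.
That is 4.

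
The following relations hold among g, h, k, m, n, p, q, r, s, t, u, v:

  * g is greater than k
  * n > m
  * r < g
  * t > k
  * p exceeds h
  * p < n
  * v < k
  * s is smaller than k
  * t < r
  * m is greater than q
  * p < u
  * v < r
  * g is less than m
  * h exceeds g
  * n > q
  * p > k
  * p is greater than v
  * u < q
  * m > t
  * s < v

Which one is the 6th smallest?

Piecing the relations together gives one ordering: s < v < k < t < r < g < h < p < u < q < m < n.
Counting 6 from the smallest end gives g.

g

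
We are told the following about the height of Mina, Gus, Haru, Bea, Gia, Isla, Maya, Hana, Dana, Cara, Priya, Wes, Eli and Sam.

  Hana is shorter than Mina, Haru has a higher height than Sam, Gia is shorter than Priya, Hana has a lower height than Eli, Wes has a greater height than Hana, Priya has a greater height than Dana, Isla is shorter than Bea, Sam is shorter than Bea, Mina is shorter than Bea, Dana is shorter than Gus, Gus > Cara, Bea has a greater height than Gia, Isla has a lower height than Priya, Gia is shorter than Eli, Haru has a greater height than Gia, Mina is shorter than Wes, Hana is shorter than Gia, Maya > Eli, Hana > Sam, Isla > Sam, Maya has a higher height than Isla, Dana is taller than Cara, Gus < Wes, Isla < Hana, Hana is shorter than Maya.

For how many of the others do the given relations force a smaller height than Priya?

6

From Priya the given relations immediately reach Isla, Dana, Gia.
From those, Sam, Cara, Hana — 6 in total.
No other element is forced below Priya by the given relations, so the count is 6.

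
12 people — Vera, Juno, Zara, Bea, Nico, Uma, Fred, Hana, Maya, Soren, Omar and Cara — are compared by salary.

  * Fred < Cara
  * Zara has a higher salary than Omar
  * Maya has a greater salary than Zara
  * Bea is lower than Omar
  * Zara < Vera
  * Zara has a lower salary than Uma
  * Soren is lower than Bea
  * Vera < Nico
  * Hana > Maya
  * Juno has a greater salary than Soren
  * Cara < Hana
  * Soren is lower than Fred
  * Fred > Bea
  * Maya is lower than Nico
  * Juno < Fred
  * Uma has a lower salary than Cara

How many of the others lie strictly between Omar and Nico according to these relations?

Chaining upward from Omar reaches: Zara, Uma, Cara, Maya, Vera, Hana.
Chaining downward from Nico reaches: Soren, Bea, Zara, Maya, Vera.
Strictly between Omar and Nico are those in both lists: Zara, Maya, Vera — 3 elements.

3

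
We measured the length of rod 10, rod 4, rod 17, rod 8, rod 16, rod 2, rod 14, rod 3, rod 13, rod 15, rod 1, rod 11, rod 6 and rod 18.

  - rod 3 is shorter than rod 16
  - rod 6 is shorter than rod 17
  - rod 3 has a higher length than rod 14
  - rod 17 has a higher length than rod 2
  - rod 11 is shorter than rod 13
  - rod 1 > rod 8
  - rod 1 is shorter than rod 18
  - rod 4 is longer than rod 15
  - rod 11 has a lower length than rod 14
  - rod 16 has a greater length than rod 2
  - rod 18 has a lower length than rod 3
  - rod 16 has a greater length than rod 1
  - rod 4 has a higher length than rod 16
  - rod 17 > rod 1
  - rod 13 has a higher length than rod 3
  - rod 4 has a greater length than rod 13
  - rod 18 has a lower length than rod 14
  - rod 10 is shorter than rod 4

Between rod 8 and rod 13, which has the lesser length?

rod 8

Chaining the given relations: rod 8 < rod 1 < rod 18 < rod 14 < rod 3 < rod 13.
So rod 8 < rod 13; rod 8 is the shorter of the two.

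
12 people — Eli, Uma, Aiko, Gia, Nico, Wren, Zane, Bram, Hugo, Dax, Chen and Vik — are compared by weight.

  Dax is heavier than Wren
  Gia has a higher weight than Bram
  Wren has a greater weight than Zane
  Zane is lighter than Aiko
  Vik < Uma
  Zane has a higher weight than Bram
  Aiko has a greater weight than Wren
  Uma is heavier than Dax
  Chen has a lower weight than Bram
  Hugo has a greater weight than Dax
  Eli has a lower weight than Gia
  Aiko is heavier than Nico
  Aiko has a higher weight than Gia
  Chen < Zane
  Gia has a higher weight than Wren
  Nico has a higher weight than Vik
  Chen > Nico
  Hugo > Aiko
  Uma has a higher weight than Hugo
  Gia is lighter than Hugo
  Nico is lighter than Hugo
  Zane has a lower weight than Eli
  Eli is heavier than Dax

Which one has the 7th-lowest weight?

Piecing the relations together gives one ordering: Vik < Nico < Chen < Bram < Zane < Wren < Dax < Eli < Gia < Aiko < Hugo < Uma.
The 7th smallest is Dax.

Dax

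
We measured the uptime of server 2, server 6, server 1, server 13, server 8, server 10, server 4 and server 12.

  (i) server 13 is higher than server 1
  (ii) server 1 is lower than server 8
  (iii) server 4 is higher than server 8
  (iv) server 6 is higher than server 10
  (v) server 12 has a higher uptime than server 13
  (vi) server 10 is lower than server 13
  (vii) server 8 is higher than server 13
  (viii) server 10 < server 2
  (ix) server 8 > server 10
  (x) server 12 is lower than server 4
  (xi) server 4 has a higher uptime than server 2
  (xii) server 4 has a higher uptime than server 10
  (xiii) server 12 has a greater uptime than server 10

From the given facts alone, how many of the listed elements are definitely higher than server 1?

From server 1 the given relations immediately reach server 13, server 8.
From those, server 12, server 4 — 4 in total.
Nothing else is reachable above server 1; 4 in all.

4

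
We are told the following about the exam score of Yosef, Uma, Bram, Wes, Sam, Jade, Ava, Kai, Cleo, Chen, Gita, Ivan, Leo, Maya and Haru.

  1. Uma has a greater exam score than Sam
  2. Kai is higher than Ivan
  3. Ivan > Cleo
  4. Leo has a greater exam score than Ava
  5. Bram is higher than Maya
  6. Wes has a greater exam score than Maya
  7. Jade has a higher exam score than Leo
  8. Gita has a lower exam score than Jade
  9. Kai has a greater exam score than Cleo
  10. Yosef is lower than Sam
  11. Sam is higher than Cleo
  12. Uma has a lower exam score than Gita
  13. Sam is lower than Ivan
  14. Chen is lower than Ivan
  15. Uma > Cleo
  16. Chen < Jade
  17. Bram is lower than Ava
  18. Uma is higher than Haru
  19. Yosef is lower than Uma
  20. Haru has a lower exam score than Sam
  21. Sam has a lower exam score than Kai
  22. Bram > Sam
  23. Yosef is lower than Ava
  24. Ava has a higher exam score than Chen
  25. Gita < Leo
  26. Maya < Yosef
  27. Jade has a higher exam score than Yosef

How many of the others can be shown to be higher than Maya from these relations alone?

Directly above Maya: Yosef, Bram, Wes.
One step further: Sam, Ava, Uma, Jade (7 so far).
One step further: Ivan, Kai, Gita, Leo (11 so far).
Nothing else is reachable above Maya; 11 in all.

11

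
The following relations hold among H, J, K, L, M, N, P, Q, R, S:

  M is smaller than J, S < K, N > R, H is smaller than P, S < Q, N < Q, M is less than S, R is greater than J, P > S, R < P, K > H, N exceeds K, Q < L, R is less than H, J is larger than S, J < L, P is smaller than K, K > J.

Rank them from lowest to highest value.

Nothing is placed below M, so it is least; from there M < S; S < J; J < R; R < H; H < P; P < K; K < N; N < Q; Q < L, each given directly.

M < S < J < R < H < P < K < N < Q < L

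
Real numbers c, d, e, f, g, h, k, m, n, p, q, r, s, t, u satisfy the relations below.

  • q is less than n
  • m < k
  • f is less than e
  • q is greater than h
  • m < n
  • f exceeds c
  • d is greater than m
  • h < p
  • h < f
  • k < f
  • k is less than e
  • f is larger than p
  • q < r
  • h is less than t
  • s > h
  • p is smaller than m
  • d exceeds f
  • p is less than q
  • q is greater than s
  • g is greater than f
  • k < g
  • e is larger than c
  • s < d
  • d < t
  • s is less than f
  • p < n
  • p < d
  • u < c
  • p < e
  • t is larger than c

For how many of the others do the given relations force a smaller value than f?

Directly below f: h, p, c, s, k.
One step further: u, m (7 so far).
No other element is forced below f by the given relations, so the count is 7.

7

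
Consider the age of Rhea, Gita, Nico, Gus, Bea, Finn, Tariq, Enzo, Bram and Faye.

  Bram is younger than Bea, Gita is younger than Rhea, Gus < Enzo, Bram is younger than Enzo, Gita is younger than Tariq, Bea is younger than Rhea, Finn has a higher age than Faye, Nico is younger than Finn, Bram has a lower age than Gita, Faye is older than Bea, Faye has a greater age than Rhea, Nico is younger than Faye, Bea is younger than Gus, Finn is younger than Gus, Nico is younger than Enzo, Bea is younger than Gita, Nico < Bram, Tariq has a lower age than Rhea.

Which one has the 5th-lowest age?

Tariq

The consecutive relations fix a unique order: Nico < Bram < Bea < Gita < Tariq < Rhea < Faye < Finn < Gus < Enzo.
Counting 5 from the smallest end gives Tariq.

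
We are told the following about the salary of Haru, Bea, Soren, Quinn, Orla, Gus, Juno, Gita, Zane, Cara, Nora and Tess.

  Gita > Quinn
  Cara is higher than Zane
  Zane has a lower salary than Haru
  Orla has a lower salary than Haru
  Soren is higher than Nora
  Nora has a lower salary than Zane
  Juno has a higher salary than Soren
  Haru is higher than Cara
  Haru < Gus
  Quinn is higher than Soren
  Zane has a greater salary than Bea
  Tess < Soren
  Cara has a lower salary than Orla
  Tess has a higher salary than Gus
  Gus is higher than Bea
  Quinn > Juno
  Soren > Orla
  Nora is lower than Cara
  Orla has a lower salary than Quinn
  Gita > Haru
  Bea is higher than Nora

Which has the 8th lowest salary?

Chaining the given pairs: Nora < Bea < Zane < Cara < Orla < Haru < Gus < Tess < Soren < Juno < Quinn < Gita.
The 8th smallest is Tess.

Tess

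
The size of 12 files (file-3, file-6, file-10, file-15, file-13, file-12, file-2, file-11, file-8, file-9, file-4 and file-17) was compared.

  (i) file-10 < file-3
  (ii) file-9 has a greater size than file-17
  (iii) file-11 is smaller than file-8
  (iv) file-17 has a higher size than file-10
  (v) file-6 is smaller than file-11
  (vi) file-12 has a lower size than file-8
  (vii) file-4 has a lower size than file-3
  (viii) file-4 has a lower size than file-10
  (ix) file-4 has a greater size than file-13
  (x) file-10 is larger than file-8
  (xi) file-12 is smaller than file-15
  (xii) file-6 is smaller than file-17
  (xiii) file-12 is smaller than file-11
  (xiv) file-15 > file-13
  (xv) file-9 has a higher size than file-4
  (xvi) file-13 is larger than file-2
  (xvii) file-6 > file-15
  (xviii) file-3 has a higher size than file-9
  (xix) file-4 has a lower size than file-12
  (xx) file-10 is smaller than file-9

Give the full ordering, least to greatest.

file-2 < file-13 < file-4 < file-12 < file-15 < file-6 < file-11 < file-8 < file-10 < file-17 < file-9 < file-3

Each adjacent pair is fixed by a given relation: file-2 < file-13; file-13 < file-4; file-4 < file-12; file-12 < file-15; file-15 < file-6; file-6 < file-11; file-11 < file-8; file-8 < file-10; file-10 < file-17; file-17 < file-9; file-9 < file-3. Chaining them end to end gives the full order.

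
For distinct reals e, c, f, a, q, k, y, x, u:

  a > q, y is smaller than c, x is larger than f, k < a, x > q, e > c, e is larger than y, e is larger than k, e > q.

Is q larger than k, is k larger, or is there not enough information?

Following every chain through k: above k we get a, e.
q is not reached, and no chain runs the other way from q to k.
So the given relations leave the order of k and q undetermined.

undetermined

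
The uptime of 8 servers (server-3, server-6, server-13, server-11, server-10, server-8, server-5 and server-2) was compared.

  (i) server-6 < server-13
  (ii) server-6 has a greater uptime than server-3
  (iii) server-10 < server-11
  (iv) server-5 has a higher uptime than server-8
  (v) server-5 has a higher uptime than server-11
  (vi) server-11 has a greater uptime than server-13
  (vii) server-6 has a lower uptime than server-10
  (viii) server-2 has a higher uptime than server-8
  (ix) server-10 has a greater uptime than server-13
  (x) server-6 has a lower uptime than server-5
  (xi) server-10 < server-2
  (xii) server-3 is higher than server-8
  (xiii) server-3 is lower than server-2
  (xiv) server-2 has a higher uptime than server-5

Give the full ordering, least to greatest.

server-8 < server-3 < server-6 < server-13 < server-10 < server-11 < server-5 < server-2

Nothing is placed below server-8, so it is least; from there server-8 < server-3; server-3 < server-6; server-6 < server-13; server-13 < server-10; server-10 < server-11; server-11 < server-5; server-5 < server-2, each given directly.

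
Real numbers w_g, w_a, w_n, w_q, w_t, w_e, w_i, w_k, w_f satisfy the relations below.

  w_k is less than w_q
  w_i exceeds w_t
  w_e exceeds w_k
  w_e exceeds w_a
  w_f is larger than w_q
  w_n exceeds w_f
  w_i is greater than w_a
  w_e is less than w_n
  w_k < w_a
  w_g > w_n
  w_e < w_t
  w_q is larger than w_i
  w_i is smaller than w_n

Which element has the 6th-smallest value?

The consecutive relations fix a unique order: w_k < w_a < w_e < w_t < w_i < w_q < w_f < w_n < w_g.
Counting 6 from the smallest end gives w_q.

w_q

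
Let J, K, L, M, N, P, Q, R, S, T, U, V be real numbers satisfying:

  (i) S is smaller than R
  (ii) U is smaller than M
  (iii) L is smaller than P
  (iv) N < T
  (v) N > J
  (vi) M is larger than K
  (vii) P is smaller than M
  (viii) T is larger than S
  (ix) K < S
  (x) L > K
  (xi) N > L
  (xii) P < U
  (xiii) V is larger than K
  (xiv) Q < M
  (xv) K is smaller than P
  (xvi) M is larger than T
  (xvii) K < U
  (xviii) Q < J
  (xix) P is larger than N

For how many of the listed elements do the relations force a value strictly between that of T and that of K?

3

The relations place K below T. An element lies strictly between them when it is forced above K and also forced below T.
Above K: {L, N, S, V, P, R, U, M}. Below T: {Q, L, J, N, S}.
Intersection: {L, N, S} — 3.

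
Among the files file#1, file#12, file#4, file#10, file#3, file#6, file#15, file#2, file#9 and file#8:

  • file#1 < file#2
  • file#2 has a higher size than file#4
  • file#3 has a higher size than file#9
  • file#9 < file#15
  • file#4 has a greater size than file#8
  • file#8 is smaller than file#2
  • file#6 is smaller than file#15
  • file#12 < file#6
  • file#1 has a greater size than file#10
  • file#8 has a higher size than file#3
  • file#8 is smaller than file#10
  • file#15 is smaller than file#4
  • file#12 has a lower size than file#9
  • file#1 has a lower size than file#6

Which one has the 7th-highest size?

file#8

Chaining the given pairs: file#12 < file#9 < file#3 < file#8 < file#10 < file#1 < file#6 < file#15 < file#4 < file#2.
Counting 7 from the largest end gives file#8.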